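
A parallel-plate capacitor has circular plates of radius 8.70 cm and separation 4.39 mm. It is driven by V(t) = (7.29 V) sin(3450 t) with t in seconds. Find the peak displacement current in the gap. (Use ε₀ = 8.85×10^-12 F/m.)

(dE/dt)_max = V₀ω/d = 5.729×10^6 V/(m·s); ω = 3450 rad/s.
I_d,max = ε₀ A (dE/dt)_max = (8.85×10^-12)(0.02378)(5.729×10^6) = 1.21×10^-6 A.

1.21×10^-6 A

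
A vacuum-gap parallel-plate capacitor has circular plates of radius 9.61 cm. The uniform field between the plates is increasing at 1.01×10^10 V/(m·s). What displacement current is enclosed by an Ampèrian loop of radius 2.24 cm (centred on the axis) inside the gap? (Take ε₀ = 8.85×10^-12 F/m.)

1.41×10^-4 A

Through the whole plate area (πR² = 0.02901 m²), I_d = ε₀ πR² dE/dt = 2.593×10^-3 A.
Through an area πr² the displacement current is I_d·(πr²/πR²) = I_d (r/R)² = 1.41×10^-4 A.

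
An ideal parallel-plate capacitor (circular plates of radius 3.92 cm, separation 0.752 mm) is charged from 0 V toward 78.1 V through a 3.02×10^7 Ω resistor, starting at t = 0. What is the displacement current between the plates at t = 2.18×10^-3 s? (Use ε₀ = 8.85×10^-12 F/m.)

C = ε₀A/d = (8.85×10^-12)(4.827×10^-3)/(7.52×10^-4) = 5.681×10^-11 F and τ = RC = 1.716×10^-3 s. I_d in the gap equals the RC charging current.
I_d(t) = (V₀/R) e^(−t/τ) = 2.586×10^-6 · e^(−1.270) = 7.26×10^-7 A.

7.26×10^-7 A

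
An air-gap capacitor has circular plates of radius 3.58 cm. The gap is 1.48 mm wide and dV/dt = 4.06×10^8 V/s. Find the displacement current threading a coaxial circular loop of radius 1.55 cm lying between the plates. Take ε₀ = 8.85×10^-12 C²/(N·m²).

dE/dt = (dV/dt)/d = 2.743×10^11 V/(m·s); I_d = ε₀(πR²)(dE/dt) = (8.85×10^-12)(4.026×10^-3)(2.743×10^11) = 9.773×10^-3 A.
The field is uniform, so I_d,enc = I_d (r/R)² = (9.773×10^-3)(1.55/3.58)² = 1.83×10^-3 A.

1.83×10^-3 A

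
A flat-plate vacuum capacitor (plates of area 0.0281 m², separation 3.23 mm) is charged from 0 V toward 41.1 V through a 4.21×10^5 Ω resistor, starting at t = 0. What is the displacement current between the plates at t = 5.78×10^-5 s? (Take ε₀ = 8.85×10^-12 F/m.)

1.64×10^-5 A

C = ε₀A/d = (8.85×10^-12)(0.0281)/(3.23×10^-3) = 7.699×10^-11 F, so τ = RC = 3.241×10^-5 s.
The conduction current is I(t) = (V₀/R) e^(−t/τ), and the displacement current between the plates equals it.
t/τ = 1.783; I_d = (41.1/4.21×10^5) · e^(−1.783) = (9.762×10^-5)(0.1681) = 1.64×10^-5 A.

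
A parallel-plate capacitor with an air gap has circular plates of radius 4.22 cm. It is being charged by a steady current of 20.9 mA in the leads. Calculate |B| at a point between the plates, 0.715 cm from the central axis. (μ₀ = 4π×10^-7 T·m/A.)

1.68×10^-8 T

By continuity the displacement current in the gap matches the conduction current: I_d = 0.0209 A.
∮B·dl = μ₀ I_d,enc with I_d,enc = I_d r²/R² = 6.000×10^-4 A; so B = μ₀ I_d,enc/(2πr) = 1.68×10^-8 T.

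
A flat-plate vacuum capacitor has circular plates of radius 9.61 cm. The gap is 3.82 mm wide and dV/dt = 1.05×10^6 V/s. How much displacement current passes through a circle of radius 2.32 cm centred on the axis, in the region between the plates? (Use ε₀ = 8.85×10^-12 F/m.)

4.11×10^-6 A

I_d = C dV/dt with C = ε₀πR²/d = 6.721×10^-11 F, so I_d = (6.721×10^-11)(1.05×10^6) = 7.057×10^-5 A.
Through an area πr² the displacement current is I_d·(πr²/πR²) = I_d (r/R)² = 4.11×10^-6 A.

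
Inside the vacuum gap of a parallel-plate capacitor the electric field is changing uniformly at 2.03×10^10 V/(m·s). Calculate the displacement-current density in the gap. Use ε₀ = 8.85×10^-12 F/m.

J_d = ε₀ dE/dt = (8.85×10^-12)(2.03×10^10) = 0.180 A/m².

0.180 A/m²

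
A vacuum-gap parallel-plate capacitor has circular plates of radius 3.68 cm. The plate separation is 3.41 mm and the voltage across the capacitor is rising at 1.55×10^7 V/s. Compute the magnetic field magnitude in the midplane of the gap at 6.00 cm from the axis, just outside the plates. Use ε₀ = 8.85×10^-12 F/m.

With E = V/d, dE/dt = 4.545×10^9 V/(m·s) and πR² = 4.254×10^-3 m², giving I_d = ε₀ πR² dE/dt = 1.711×10^-4 A.
With r > R the enclosed displacement current is the full I_d; B = μ₀ I_d / (2πr) = 5.70×10^-10 T.

5.70×10^-10 T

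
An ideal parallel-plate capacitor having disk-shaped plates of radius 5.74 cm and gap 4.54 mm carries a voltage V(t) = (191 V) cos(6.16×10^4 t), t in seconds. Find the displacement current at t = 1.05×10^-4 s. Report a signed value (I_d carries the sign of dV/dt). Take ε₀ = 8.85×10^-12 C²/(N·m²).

-4.36×10^-5 A

dE/dt = (V₀ω/d)·−sin(ωt) with ωt = 6.468 rad: (191)(6.16×10^4)(-0.1838)/(4.54×10^-3) = -4.763×10^8 V/(m·s).
I_d = ε₀ A dE/dt = (8.85×10^-12)(0.01035)(-4.763×10^8) = -4.36×10^-5 A.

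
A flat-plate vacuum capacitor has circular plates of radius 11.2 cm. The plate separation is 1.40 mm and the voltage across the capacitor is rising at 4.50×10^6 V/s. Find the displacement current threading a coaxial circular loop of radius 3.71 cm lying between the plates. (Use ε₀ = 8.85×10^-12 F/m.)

With E = V/d, dE/dt = 3.214×10^9 V/(m·s) and πR² = 0.03941 m², giving I_d = ε₀ πR² dE/dt = 1.121×10^-3 A.
The field is uniform, so I_d,enc = I_d (r/R)² = (1.121×10^-3)(3.71/11.2)² = 1.23×10^-4 A.

1.23×10^-4 A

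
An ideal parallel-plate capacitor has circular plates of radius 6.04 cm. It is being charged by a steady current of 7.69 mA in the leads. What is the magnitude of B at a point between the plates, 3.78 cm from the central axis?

1.59×10^-8 T

No conduction current crosses the gap, so I_d there equals the 7.69×10^-3 A in the leads.
∮B·dl = μ₀ I_d,enc with I_d,enc = I_d r²/R² = 3.012×10^-3 A; so B = μ₀ I_d,enc/(2πr) = 1.59×10^-8 T.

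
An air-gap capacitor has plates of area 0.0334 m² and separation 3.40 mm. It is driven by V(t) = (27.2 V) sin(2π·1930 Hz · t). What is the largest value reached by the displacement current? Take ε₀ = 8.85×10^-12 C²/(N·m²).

(dE/dt)_max = V₀ω/d = 9.704×10^7 V/(m·s); ω = 2πf = 1.213×10^4 rad/s.
I_d,max = ε₀ A (dE/dt)_max = (8.85×10^-12)(0.0334)(9.704×10^7) = 2.87×10^-5 A.

2.87×10^-5 A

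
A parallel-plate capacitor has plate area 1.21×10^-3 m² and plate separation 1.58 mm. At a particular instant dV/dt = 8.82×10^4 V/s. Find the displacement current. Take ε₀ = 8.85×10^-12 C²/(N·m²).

5.98×10^-7 A

C = ε₀A/d = (8.85×10^-12)(1.21×10^-3)/(1.58×10^-3) = 6.778×10^-12 F.
I_d = C dV/dt = (6.778×10^-12)(8.82×10^4) = 5.98×10^-7 A.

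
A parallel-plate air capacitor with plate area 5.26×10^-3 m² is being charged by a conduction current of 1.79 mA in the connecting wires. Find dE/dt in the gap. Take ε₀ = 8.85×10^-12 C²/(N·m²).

By continuity, I_d in the gap equals the 1.79 mA flowing in the wire.
Inverting I_d = ε₀ A dE/dt gives dE/dt = 1.79×10^-3 / (8.85×10^-12 · 5.26×10^-3) = 3.85×10^10 V/(m·s).

3.85×10^10 V/(m·s)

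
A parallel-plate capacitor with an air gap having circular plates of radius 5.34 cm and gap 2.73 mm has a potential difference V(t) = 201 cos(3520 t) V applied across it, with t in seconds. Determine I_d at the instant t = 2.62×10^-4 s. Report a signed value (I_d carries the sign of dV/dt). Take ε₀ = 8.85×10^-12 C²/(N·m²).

-1.64×10^-5 A

dE/dt = (V₀ω/d)·−sin(ωt) with ωt = 0.92224 rad: (201)(3520)(-0.7970)/(2.73×10^-3) = -2.066×10^8 V/(m·s).
I_d = ε₀ A dE/dt = (8.85×10^-12)(8.958×10^-3)(-2.066×10^8) = -1.64×10^-5 A.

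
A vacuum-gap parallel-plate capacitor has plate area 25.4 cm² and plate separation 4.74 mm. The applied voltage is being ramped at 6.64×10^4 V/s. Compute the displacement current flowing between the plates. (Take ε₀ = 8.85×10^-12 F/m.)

C = ε₀A/d = (8.85×10^-12)(2.54×10^-3)/(4.74×10^-3) = 4.742×10^-12 F.
I_d = C dV/dt = (4.742×10^-12)(6.64×10^4) = 3.15×10^-7 A.

3.15×10^-7 A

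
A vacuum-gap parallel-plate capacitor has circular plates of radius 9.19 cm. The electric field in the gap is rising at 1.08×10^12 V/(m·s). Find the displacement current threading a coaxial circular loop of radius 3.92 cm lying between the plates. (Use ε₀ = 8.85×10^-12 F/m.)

0.0461 A

Total displacement current: I_d = ε₀(πR²)(dE/dt) = (8.85×10^-12)(0.02653)(1.08×10^12) = 0.2536 A.
Since J_d is uniform, the enclosed fraction is (r/R)² = 0.1819, giving I_d,enc = 0.0461 A.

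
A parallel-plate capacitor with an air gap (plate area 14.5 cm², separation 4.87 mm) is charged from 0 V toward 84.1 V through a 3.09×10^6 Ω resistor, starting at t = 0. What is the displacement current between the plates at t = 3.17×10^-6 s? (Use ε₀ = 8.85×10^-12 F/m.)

With C = ε₀A/d = (8.85×10^-12)(1.45×10^-3)/(4.87×10^-3) = 2.635×10^-12 F, the time constant is τ = RC = 8.142×10^-6 s, so t/τ = 0.3893 and e^(−t/τ) = 0.6775.
I_d = I_cond = (V₀/R) e^(−t/τ) = (2.722×10^-5)(0.6775) = 1.84×10^-5 A.

1.84×10^-5 A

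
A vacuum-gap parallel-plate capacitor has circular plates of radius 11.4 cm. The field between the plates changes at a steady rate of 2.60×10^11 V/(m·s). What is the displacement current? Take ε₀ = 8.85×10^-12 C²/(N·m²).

The displacement current is ε₀ times dΦ_E/dt = ε₀ A dE/dt = (8.85×10^-12)(0.04083)(2.60×10^11) = 0.0939 A.

0.0939 A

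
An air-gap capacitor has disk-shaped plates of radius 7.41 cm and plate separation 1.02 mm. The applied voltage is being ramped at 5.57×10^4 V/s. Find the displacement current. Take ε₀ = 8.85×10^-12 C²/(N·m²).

C = ε₀A/d = (8.85×10^-12)(0.01725)/(1.02×10^-3) = 1.497×10^-10 F.
I_d = C dV/dt = (1.497×10^-10)(5.57×10^4) = 8.34×10^-6 A.

8.34×10^-6 A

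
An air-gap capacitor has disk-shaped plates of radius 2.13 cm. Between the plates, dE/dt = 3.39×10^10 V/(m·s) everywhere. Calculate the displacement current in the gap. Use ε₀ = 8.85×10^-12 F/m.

4.28×10^-4 A

With a uniform field, Φ_E = EA, so I_d = ε₀ A dE/dt = 4.28×10^-4 A.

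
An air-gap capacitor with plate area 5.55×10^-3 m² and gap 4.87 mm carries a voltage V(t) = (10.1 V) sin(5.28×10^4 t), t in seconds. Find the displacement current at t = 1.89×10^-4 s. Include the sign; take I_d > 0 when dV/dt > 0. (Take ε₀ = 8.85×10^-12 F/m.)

-4.57×10^-6 A

dV/dt = (10.1)(5.28×10^4)·cos(9.9792) = -4.534×10^5 V/s.
I_d = C dV/dt with C = ε₀A/d = (8.85×10^-12)(5.55×10^-3)/(4.87×10^-3) = 1.009×10^-11 F, so I_d = (1.009×10^-11)(-4.534×10^5) = -4.57×10^-6 A.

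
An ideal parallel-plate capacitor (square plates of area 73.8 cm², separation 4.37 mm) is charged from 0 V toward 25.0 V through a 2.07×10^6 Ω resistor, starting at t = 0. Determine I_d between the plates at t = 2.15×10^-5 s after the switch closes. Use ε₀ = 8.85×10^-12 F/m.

C = ε₀A/d = (8.85×10^-12)(7.38×10^-3)/(4.37×10^-3) = 1.495×10^-11 F, so τ = RC = 3.095×10^-5 s.
The conduction current is I(t) = (V₀/R) e^(−t/τ), and the displacement current between the plates equals it.
t/τ = 0.6947; I_d = (25.0/2.07×10^6) · e^(−0.6947) = (1.208×10^-5)(0.4992) = 6.03×10^-6 A.

6.03×10^-6 A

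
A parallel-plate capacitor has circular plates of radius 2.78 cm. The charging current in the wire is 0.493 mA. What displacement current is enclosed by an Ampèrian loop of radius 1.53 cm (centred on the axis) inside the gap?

1.49×10^-4 A

By continuity the displacement current in the gap matches the conduction current: I_d = 4.93×10^-4 A.
Since J_d is uniform, the enclosed fraction is (r/R)² = 0.3029, giving I_d,enc = 1.49×10^-4 A.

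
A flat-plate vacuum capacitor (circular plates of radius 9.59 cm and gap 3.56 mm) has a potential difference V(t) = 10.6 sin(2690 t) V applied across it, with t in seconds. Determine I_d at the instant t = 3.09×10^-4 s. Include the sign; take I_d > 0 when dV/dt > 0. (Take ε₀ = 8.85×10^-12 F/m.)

dV/dt = (10.6)(2690)·cos(0.83121) = 1.922×10^4 V/s.
I_d = C dV/dt with C = ε₀A/d = (8.85×10^-12)(0.02889)/(3.56×10^-3) = 7.182×10^-11 F, so I_d = (7.182×10^-11)(1.922×10^4) = 1.38×10^-6 A.

1.38×10^-6 A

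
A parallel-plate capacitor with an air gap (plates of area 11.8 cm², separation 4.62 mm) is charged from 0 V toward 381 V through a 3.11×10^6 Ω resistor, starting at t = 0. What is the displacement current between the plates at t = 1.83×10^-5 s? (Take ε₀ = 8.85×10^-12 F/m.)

C = ε₀A/d = (8.85×10^-12)(1.18×10^-3)/(4.62×10^-3) = 2.260×10^-12 F, so τ = RC = 7.029×10^-6 s.
The conduction current is I(t) = (V₀/R) e^(−t/τ), and the displacement current between the plates equals it.
t/τ = 2.603; I_d = (381/3.11×10^6) · e^(−2.603) = (1.225×10^-4)(0.07405) = 9.07×10^-6 A.

9.07×10^-6 A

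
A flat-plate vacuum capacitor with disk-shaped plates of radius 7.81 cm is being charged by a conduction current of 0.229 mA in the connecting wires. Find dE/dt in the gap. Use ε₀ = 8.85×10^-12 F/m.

By continuity, I_d in the gap equals the 0.229 mA flowing in the wire.
Inverting I_d = ε₀ A dE/dt gives dE/dt = 2.29×10^-4 / (8.85×10^-12 · 0.01916) = 1.35×10^9 V/(m·s).

1.35×10^9 V/(m·s)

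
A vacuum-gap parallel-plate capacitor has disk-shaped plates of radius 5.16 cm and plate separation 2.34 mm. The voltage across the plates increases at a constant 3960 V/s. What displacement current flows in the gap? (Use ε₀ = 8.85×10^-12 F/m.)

C = ε₀A/d = (8.85×10^-12)(8.365×10^-3)/(2.34×10^-3) = 3.164×10^-11 F.
I_d = C dV/dt = (3.164×10^-11)(3960) = 1.25×10^-7 A.

1.25×10^-7 A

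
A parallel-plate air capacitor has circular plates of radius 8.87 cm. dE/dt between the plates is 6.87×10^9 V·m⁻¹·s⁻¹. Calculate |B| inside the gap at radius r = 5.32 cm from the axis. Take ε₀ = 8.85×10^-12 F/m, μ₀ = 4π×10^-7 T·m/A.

2.03×10^-9 T

Through the whole plate area (πR² = 0.02472 m²), I_d = ε₀ πR² dE/dt = 1.503×10^-3 A.
∮B·dl = μ₀ I_d,enc with I_d,enc = I_d r²/R² = 5.407×10^-4 A; so B = μ₀ I_d,enc/(2πr) = 2.03×10^-9 T.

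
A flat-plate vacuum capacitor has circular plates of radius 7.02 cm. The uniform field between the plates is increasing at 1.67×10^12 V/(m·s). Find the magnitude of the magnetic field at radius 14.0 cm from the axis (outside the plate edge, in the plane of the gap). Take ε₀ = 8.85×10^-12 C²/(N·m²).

3.27×10^-7 T

Total displacement current: I_d = ε₀(πR²)(dE/dt) = (8.85×10^-12)(0.01548)(1.67×10^12) = 0.2288 A.
Outside the plates the loop encloses all of I_d, so B·2πr = μ₀ I_d and B = 3.27×10^-7 T.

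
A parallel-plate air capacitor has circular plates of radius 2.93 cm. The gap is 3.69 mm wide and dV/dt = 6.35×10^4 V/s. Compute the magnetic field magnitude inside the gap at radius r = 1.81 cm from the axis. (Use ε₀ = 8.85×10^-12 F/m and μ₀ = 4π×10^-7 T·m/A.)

I_d = C dV/dt with C = ε₀πR²/d = 6.468×10^-12 F, so I_d = (6.468×10^-12)(6.35×10^4) = 4.107×10^-7 A.
An Ampèrian loop of radius r encloses a fraction (r/R)² of I_d. Then B·2πr = μ₀ I_d (r/R)², giving B = μ₀ I_d r/(2πR²) = 1.73×10^-12 T.

1.73×10^-12 T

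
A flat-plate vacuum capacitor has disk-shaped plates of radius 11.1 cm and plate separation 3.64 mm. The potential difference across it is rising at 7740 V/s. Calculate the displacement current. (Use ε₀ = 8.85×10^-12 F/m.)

7.28×10^-7 A

E = V/d so dE/dt = (dV/dt)/d = 2.126×10^6 V/(m·s), and I_d = ε₀ A dE/dt = (8.85×10^-12)(0.03871)(2.126×10^6) = 7.28×10^-7 A.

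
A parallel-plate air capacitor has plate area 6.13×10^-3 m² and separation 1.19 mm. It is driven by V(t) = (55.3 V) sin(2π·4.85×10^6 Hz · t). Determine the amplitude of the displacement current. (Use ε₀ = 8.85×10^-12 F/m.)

C = ε₀A/d = (8.85×10^-12)(6.13×10^-3)/(1.19×10^-3) = 4.559×10^-11 F; ω = 2πf = 3.047×10^7 rad/s.
I_d = C dV/dt, so |I_d|_max = C V₀ ω = (4.559×10^-11)(55.3)(3.047×10^7) = 0.0768 A.

0.0768 A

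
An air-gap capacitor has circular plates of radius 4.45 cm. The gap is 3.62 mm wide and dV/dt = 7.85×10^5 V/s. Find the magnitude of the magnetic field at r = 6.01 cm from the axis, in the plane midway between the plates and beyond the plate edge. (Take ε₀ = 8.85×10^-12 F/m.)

With E = V/d, dE/dt = 2.169×10^8 V/(m·s) and πR² = 6.221×10^-3 m², giving I_d = ε₀ πR² dE/dt = 1.194×10^-5 A.
With r > R the enclosed displacement current is the full I_d; B = μ₀ I_d / (2πr) = 3.97×10^-11 T.

3.97×10^-11 T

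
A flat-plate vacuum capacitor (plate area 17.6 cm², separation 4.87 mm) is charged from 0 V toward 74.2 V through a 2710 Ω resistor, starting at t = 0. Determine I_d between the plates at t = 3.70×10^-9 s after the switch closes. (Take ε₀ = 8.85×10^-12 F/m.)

C = ε₀A/d = (8.85×10^-12)(1.76×10^-3)/(4.87×10^-3) = 3.198×10^-12 F, so τ = RC = 8.667×10^-9 s.
The conduction current is I(t) = (V₀/R) e^(−t/τ), and the displacement current between the plates equals it.
t/τ = 0.4269; I_d = (74.2/2710) · e^(−0.4269) = (0.02738)(0.6525) = 0.0179 A.

0.0179 A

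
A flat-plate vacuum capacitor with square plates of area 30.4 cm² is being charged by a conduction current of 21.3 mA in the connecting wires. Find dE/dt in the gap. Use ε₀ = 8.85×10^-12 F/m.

The displacement current between the plates equals the conduction current, I_d = 21.3 mA.
Inverting I_d = ε₀ A dE/dt gives dE/dt = 0.0213 / (8.85×10^-12 · 3.04×10^-3) = 7.92×10^11 V/(m·s).

7.92×10^11 V/(m·s)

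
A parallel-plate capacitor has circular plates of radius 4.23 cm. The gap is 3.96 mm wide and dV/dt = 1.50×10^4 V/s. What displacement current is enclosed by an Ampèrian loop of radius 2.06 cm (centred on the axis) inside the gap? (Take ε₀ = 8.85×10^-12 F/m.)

I_d = C dV/dt with C = ε₀πR²/d = 1.256×10^-11 F, so I_d = (1.256×10^-11)(1.50×10^4) = 1.884×10^-7 A.
The field is uniform, so I_d,enc = I_d (r/R)² = (1.884×10^-7)(2.06/4.23)² = 4.47×10^-8 A.

4.47×10^-8 A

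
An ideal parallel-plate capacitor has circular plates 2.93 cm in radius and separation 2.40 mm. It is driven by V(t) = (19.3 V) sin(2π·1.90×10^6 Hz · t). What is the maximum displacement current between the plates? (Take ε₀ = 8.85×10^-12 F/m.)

(dE/dt)_max = V₀ω/d = 9.602×10^10 V/(m·s); ω = 2πf = 1.194×10^7 rad/s.
I_d,max = ε₀ A (dE/dt)_max = (8.85×10^-12)(2.697×10^-3)(9.602×10^10) = 2.29×10^-3 A.

2.29×10^-3 A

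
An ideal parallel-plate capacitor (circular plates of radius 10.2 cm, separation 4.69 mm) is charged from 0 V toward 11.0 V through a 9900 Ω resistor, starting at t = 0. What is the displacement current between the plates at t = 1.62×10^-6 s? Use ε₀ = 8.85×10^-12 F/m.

C = ε₀A/d = (8.85×10^-12)(0.03269)/(4.69×10^-3) = 6.169×10^-11 F and τ = RC = 6.107×10^-7 s. I_d in the gap equals the RC charging current.
I_d(t) = (V₀/R) e^(−t/τ) = 1.111×10^-3 · e^(−2.653) = 7.83×10^-5 A.

7.83×10^-5 A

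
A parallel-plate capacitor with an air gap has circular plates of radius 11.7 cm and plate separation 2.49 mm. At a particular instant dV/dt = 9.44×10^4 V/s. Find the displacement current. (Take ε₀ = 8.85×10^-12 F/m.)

C = ε₀A/d = (8.85×10^-12)(0.04301)/(2.49×10^-3) = 1.529×10^-10 F.
I_d = C dV/dt = (1.529×10^-10)(9.44×10^4) = 1.44×10^-5 A.

1.44×10^-5 A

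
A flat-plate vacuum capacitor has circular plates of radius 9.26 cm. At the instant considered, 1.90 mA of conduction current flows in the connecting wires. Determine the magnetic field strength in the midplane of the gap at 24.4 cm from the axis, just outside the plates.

1.56×10^-9 T

Between the plates the displacement current equals the wire current: I_d = 1.90 mA = 1.90×10^-3 A.
Outside the plates the loop encloses all of I_d, so B·2πr = μ₀ I_d and B = 1.56×10^-9 T.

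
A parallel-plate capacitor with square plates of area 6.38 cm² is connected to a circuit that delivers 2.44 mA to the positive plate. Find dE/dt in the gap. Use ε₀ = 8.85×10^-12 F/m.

The displacement current between the plates equals the conduction current, I_d = 2.44 mA.
Since I_d = ε₀ A dE/dt, dE/dt = I_d/(ε₀A) = (2.44×10^-3)/((8.85×10^-12)(6.38×10^-4)) = 4.32×10^11 V/(m·s).

4.32×10^11 V/(m·s)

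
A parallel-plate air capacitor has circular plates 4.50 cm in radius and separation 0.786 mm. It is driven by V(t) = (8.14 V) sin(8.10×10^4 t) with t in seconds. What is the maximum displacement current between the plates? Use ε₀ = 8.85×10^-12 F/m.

4.72×10^-5 A

The displacement current equals the conduction current C dV/dt, which peaks at C V₀ ω.
With C = ε₀A/d = (8.85×10^-12)(6.362×10^-3)/(7.86×10^-4) = 7.163×10^-11 F and ω = 8.10×10^4 rad/s, I_d,max = (7.163×10^-11)(8.14)(8.10×10^4) = 4.72×10^-5 A.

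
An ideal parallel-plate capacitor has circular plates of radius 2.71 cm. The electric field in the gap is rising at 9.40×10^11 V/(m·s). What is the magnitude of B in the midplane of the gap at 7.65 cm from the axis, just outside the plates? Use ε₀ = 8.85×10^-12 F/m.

Total displacement current: I_d = ε₀(πR²)(dE/dt) = (8.85×10^-12)(2.307×10^-3)(9.40×10^11) = 0.01919 A.
For r ≥ R the full I_d is enclosed: B = μ₀ I_d/(2πr) = (4π×10^-7)(0.01919)/(2π·0.0765) = 5.02×10^-8 T.

5.02×10^-8 T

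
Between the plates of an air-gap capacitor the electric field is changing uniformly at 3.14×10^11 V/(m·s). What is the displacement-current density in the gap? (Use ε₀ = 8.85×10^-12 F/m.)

2.78 A/m²

The displacement-current density is ε₀ ∂E/∂t = (8.85×10^-12)(3.14×10^11) = 2.78 A/m².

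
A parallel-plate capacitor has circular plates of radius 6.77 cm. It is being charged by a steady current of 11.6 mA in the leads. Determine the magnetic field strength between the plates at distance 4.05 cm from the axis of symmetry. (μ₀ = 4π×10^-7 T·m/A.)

Between the plates the displacement current equals the wire current: I_d = 11.6 mA = 0.0116 A.
For r < R the Ampère–Maxwell law gives B(2πr) = μ₀ I_d (r²/R²), so B = μ₀ I_d r/(2πR²) = (4π×10^-7)(0.0116)(0.0405)/(2π·0.0677²) = 2.05×10^-8 T.

2.05×10^-8 T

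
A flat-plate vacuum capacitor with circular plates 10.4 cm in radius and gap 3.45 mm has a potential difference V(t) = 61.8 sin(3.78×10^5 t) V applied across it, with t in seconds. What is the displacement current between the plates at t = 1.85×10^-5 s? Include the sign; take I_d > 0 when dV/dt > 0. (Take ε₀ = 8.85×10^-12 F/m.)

dE/dt = (V₀ω/d)·cos(ωt) with ωt = 6.993 rad: (61.8)(3.78×10^5)(0.7585)/(3.45×10^-3) = 5.136×10^9 V/(m·s).
I_d = ε₀ A dE/dt = (8.85×10^-12)(0.03398)(5.136×10^9) = 1.54×10^-3 A.

1.54×10^-3 A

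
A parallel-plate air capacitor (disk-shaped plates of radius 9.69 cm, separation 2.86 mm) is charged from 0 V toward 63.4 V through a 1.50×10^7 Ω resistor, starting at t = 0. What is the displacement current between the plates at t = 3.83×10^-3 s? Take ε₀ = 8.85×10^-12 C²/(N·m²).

C = ε₀A/d = (8.85×10^-12)(0.02950)/(2.86×10^-3) = 9.128×10^-11 F, so τ = RC = 1.369×10^-3 s.
The conduction current is I(t) = (V₀/R) e^(−t/τ), and the displacement current between the plates equals it.
t/τ = 2.798; I_d = (63.4/1.50×10^7) · e^(−2.798) = (4.227×10^-6)(0.06093) = 2.58×10^-7 A.

2.58×10^-7 A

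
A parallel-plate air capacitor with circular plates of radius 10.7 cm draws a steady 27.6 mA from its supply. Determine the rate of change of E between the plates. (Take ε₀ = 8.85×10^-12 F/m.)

Charge continuity gives I_d = I = 0.0276 A between the plates.
Inverting I_d = ε₀ A dE/dt gives dE/dt = 0.0276 / (8.85×10^-12 · 0.03597) = 8.67×10^10 V/(m·s).

8.67×10^10 V/(m·s)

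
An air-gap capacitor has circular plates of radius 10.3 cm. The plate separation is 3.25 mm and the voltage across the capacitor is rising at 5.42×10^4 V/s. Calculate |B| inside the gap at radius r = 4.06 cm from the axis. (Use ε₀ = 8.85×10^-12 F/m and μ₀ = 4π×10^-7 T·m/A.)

dE/dt = (dV/dt)/d = 1.668×10^7 V/(m·s); I_d = ε₀(πR²)(dE/dt) = (8.85×10^-12)(0.03333)(1.668×10^7) = 4.920×10^-6 A.
An Ampèrian loop of radius r encloses a fraction (r/R)² of I_d. Then B·2πr = μ₀ I_d (r/R)², giving B = μ₀ I_d r/(2πR²) = 3.77×10^-12 T.

3.77×10^-12 T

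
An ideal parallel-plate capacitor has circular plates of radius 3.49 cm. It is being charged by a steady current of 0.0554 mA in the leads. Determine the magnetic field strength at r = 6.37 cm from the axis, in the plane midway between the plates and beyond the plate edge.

Between the plates the displacement current equals the wire current: I_d = 0.0554 mA = 5.54×10^-5 A.
For r ≥ R the full I_d is enclosed: B = μ₀ I_d/(2πr) = (4π×10^-7)(5.54×10^-5)/(2π·0.0637) = 1.74×10^-10 T.

1.74×10^-10 T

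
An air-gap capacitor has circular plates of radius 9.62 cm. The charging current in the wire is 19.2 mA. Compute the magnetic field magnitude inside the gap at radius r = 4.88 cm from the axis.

No conduction current crosses the gap, so I_d there equals the 0.0192 A in the leads.
For r < R the Ampère–Maxwell law gives B(2πr) = μ₀ I_d (r²/R²), so B = μ₀ I_d r/(2πR²) = (4π×10^-7)(0.0192)(0.0488)/(2π·0.0962²) = 2.02×10^-8 T.

2.02×10^-8 T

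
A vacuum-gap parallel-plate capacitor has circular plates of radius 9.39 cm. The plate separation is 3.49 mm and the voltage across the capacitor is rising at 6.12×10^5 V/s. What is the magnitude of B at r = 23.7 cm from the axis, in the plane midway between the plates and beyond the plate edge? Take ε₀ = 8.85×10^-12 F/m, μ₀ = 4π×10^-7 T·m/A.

I_d = C dV/dt with C = ε₀πR²/d = 7.024×10^-11 F, so I_d = (7.024×10^-11)(6.12×10^5) = 4.299×10^-5 A.
Outside the plates the loop encloses all of I_d, so B·2πr = μ₀ I_d and B = 3.63×10^-11 T.

3.63×10^-11 T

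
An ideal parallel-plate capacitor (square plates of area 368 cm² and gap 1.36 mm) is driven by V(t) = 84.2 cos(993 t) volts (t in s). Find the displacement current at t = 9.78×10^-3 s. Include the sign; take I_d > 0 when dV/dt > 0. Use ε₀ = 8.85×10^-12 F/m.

C = ε₀A/d = (8.85×10^-12)(0.0368)/(1.36×10^-3) = 2.395×10^-10 F. dV/dt = V₀ω·−sin(ωt); at ωt = 9.71154 rad this factor is 0.2828.
I_d = C dV/dt = (2.395×10^-10)(84.2)(993)(0.2828) = 5.66×10^-6 A.

5.66×10^-6 A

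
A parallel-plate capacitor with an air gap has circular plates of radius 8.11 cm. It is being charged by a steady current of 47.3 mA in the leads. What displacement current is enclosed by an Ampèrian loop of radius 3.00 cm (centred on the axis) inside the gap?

Between the plates the displacement current equals the wire current: I_d = 47.3 mA = 0.0473 A.
The field is uniform, so I_d,enc = I_d (r/R)² = (0.0473)(3.00/8.11)² = 6.47×10^-3 A.

6.47×10^-3 A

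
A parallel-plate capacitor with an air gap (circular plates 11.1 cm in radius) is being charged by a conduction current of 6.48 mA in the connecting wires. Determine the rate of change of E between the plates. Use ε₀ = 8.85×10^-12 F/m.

By continuity, I_d in the gap equals the 6.48 mA flowing in the wire.
Then dE/dt = I_d/(ε₀A) = 1.89×10^10 V/(m·s).

1.89×10^10 V/(m·s)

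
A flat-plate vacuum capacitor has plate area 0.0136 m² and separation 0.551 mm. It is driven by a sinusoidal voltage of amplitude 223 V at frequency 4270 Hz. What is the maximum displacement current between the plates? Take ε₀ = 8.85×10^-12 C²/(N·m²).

(dE/dt)_max = V₀ω/d = 1.086×10^10 V/(m·s); ω = 2πf = 2.683×10^4 rad/s.
I_d,max = ε₀ A (dE/dt)_max = (8.85×10^-12)(0.0136)(1.086×10^10) = 1.31×10^-3 A.

1.31×10^-3 A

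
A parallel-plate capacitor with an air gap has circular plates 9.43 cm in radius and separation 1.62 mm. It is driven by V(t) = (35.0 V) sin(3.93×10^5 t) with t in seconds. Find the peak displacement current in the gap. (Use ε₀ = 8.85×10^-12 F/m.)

The displacement current equals the conduction current C dV/dt, which peaks at C V₀ ω.
With C = ε₀A/d = (8.85×10^-12)(0.02794)/(1.62×10^-3) = 1.526×10^-10 F and ω = 3.93×10^5 rad/s, I_d,max = (1.526×10^-10)(35.0)(3.93×10^5) = 2.10×10^-3 A.

2.10×10^-3 A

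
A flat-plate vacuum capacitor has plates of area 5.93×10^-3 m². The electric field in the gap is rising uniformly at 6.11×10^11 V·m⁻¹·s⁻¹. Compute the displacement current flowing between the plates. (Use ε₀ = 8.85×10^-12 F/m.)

The displacement current is ε₀ times dΦ_E/dt = ε₀ A dE/dt = (8.85×10^-12)(5.93×10^-3)(6.11×10^11) = 0.0321 A.

0.0321 A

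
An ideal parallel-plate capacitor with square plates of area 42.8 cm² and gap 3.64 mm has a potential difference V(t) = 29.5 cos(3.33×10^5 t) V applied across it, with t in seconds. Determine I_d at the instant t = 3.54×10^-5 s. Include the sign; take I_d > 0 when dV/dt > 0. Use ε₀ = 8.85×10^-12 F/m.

7.18×10^-5 A

dV/dt = (29.5)(3.33×10^5)·−sin(11.7882) = 6.896×10^6 V/s.
I_d = C dV/dt with C = ε₀A/d = (8.85×10^-12)(4.28×10^-3)/(3.64×10^-3) = 1.041×10^-11 F, so I_d = (1.041×10^-11)(6.896×10^6) = 7.18×10^-5 A.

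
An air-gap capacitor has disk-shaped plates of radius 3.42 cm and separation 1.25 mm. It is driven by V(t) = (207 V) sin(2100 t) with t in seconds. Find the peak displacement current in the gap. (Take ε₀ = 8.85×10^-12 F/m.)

1.13×10^-5 A

C = ε₀A/d = (8.85×10^-12)(3.675×10^-3)/(1.25×10^-3) = 2.602×10^-11 F; ω = 2100 rad/s.
I_d = C dV/dt, so |I_d|_max = C V₀ ω = (2.602×10^-11)(207)(2100) = 1.13×10^-5 A.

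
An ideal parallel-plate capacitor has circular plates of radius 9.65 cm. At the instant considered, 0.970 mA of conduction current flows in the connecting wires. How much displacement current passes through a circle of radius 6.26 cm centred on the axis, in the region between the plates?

By continuity the displacement current in the gap matches the conduction current: I_d = 9.70×10^-4 A.
Since J_d is uniform, the enclosed fraction is (r/R)² = 0.4208, giving I_d,enc = 4.08×10^-4 A.

4.08×10^-4 A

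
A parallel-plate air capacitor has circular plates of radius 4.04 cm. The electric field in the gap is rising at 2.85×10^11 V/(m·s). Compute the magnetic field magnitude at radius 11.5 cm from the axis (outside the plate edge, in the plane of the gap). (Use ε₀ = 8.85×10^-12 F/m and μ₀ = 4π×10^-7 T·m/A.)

2.25×10^-8 T

Through the whole plate area (πR² = 5.128×10^-3 m²), I_d = ε₀ πR² dE/dt = 0.01293 A.
For r ≥ R the full I_d is enclosed: B = μ₀ I_d/(2πr) = (4π×10^-7)(0.01293)/(2π·0.115) = 2.25×10^-8 T.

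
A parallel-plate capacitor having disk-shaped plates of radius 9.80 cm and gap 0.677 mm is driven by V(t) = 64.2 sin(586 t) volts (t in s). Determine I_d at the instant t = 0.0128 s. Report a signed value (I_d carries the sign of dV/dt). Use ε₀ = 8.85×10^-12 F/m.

5.13×10^-6 A

dE/dt = (V₀ω/d)·cos(ωt) with ωt = 7.5008 rad: (64.2)(586)(0.3459)/(6.77×10^-4) = 1.922×10^7 V/(m·s).
I_d = ε₀ A dE/dt = (8.85×10^-12)(0.03017)(1.922×10^7) = 5.13×10^-6 A.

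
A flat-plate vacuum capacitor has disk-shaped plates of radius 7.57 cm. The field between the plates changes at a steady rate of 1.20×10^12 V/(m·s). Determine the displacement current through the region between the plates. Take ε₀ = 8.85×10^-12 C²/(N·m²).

0.191 A

With a uniform field, Φ_E = EA, so I_d = ε₀ A dE/dt = 0.191 A.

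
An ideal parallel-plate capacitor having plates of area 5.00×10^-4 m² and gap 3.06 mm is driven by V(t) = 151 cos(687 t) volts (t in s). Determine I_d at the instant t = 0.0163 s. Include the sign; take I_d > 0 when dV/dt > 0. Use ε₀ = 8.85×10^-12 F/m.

dV/dt = (151)(687)·−sin(11.1981) = 1.016×10^5 V/s.
I_d = C dV/dt with C = ε₀A/d = (8.85×10^-12)(5.00×10^-4)/(3.06×10^-3) = 1.446×10^-12 F, so I_d = (1.446×10^-12)(1.016×10^5) = 1.47×10^-7 A.

1.47×10^-7 A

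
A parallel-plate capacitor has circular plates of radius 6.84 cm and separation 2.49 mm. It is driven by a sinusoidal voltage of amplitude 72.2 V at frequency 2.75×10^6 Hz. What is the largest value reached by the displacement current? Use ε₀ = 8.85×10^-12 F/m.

C = ε₀A/d = (8.85×10^-12)(0.01470)/(2.49×10^-3) = 5.225×10^-11 F; ω = 2πf = 1.728×10^7 rad/s.
I_d = C dV/dt, so |I_d|_max = C V₀ ω = (5.225×10^-11)(72.2)(1.728×10^7) = 0.0652 A.

0.0652 A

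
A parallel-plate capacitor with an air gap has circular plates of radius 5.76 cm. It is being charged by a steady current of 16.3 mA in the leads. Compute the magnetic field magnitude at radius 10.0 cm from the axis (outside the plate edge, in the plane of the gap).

Between the plates the displacement current equals the wire current: I_d = 16.3 mA = 0.0163 A.
With r > R the enclosed displacement current is the full I_d; B = μ₀ I_d / (2πr) = 3.26×10^-8 T.

3.26×10^-8 T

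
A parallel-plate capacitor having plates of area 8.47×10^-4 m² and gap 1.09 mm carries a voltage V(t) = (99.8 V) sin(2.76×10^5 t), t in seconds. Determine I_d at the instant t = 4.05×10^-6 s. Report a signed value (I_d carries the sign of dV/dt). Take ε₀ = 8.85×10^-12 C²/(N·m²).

dV/dt = (99.8)(2.76×10^5)·cos(1.1178) = 1.206×10^7 V/s.
I_d = C dV/dt with C = ε₀A/d = (8.85×10^-12)(8.47×10^-4)/(1.09×10^-3) = 6.877×10^-12 F, so I_d = (6.877×10^-12)(1.206×10^7) = 8.29×10^-5 A.

8.29×10^-5 A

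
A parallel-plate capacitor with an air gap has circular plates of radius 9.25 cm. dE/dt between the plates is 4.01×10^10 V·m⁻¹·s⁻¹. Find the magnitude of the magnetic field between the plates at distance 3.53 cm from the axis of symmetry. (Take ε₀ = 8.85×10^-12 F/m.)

7.87×10^-9 T

I_d = ε₀ dΦ_E/dt = ε₀ πR² (dE/dt) = (8.85×10^-12)(0.02688)(4.01×10^10) = 9.539×10^-3 A through the full plate area.
∮B·dl = μ₀ I_d,enc with I_d,enc = I_d r²/R² = 1.389×10^-3 A; so B = μ₀ I_d,enc/(2πr) = 7.87×10^-9 T.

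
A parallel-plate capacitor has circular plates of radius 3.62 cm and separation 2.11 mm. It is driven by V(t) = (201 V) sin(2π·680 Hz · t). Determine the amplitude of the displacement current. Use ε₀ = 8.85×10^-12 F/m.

1.48×10^-5 A

C = ε₀A/d = (8.85×10^-12)(4.117×10^-3)/(2.11×10^-3) = 1.727×10^-11 F; ω = 2πf = 4273 rad/s.
I_d = C dV/dt, so |I_d|_max = C V₀ ω = (1.727×10^-11)(201)(4273) = 1.48×10^-5 A.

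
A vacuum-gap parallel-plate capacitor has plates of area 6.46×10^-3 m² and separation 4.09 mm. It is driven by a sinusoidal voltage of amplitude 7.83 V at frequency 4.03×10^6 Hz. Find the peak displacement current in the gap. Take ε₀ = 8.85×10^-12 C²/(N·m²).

2.77×10^-3 A

(dE/dt)_max = V₀ω/d = 4.847×10^10 V/(m·s); ω = 2πf = 2.532×10^7 rad/s.
I_d,max = ε₀ A (dE/dt)_max = (8.85×10^-12)(6.46×10^-3)(4.847×10^10) = 2.77×10^-3 A.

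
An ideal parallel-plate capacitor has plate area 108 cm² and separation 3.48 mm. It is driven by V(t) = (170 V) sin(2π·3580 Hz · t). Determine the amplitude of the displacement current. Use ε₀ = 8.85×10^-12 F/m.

(dE/dt)_max = V₀ω/d = 1.099×10^9 V/(m·s); ω = 2πf = 2.249×10^4 rad/s.
I_d,max = ε₀ A (dE/dt)_max = (8.85×10^-12)(0.0108)(1.099×10^9) = 1.05×10^-4 A.

1.05×10^-4 A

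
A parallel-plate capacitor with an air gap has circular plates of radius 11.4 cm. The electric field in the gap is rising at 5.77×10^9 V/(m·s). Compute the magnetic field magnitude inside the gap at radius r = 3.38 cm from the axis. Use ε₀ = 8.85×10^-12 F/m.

Through the whole plate area (πR² = 0.04083 m²), I_d = ε₀ πR² dE/dt = 2.085×10^-3 A.
For r < R the Ampère–Maxwell law gives B(2πr) = μ₀ I_d (r²/R²), so B = μ₀ I_d r/(2πR²) = (4π×10^-7)(2.085×10^-3)(0.0338)/(2π·0.114²) = 1.08×10^-9 T.

1.08×10^-9 T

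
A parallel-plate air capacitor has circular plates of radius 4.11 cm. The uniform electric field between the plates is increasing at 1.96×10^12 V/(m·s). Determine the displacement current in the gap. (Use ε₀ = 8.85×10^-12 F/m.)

0.0921 A

I_d = ε₀ A (dE/dt) = (8.85×10^-12)(5.307×10^-3 m²)(1.96×10^12) = 0.0921 A.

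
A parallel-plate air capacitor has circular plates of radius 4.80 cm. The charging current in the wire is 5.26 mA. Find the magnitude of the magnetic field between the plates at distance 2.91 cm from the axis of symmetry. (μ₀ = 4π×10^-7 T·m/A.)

1.33×10^-8 T

Between the plates the displacement current equals the wire current: I_d = 5.26 mA = 5.26×10^-3 A.
An Ampèrian loop of radius r encloses a fraction (r/R)² of I_d. Then B·2πr = μ₀ I_d (r/R)², giving B = μ₀ I_d r/(2πR²) = 1.33×10^-8 T.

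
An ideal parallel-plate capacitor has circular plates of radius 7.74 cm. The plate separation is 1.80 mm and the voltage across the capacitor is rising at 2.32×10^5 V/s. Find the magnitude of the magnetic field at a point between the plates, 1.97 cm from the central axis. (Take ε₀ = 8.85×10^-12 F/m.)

With E = V/d, dE/dt = 1.289×10^8 V/(m·s) and πR² = 0.01882 m², giving I_d = ε₀ πR² dE/dt = 2.147×10^-5 A.
∮B·dl = μ₀ I_d,enc with I_d,enc = I_d r²/R² = 1.391×10^-6 A; so B = μ₀ I_d,enc/(2πr) = 1.41×10^-11 T.

1.41×10^-11 T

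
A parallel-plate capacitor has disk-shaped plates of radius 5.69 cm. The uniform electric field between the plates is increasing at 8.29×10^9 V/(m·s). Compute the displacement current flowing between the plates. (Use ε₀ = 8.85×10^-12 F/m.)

7.46×10^-4 A

With a uniform field, Φ_E = EA, so I_d = ε₀ A dE/dt = 7.46×10^-4 A.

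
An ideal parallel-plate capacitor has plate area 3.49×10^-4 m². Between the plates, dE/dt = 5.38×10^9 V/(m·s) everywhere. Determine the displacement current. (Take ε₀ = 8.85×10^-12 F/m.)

1.66×10^-5 A

The displacement current is ε₀ times dΦ_E/dt = ε₀ A dE/dt = (8.85×10^-12)(3.49×10^-4)(5.38×10^9) = 1.66×10^-5 A.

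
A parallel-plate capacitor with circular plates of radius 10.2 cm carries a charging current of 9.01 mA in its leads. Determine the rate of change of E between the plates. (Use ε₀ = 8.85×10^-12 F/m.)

3.11×10^10 V/(m·s)

By continuity, I_d in the gap equals the 9.01 mA flowing in the wire.
Since I_d = ε₀ A dE/dt, dE/dt = I_d/(ε₀A) = (9.01×10^-3)/((8.85×10^-12)(0.03269)) = 3.11×10^10 V/(m·s).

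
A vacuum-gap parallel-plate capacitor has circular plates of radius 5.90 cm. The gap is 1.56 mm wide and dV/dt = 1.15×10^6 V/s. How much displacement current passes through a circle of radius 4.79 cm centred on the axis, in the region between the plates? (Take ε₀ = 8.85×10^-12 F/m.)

4.70×10^-5 A

dE/dt = (dV/dt)/d = 7.372×10^8 V/(m·s); I_d = ε₀(πR²)(dE/dt) = (8.85×10^-12)(0.01094)(7.372×10^8) = 7.137×10^-5 A.
The field is uniform, so I_d,enc = I_d (r/R)² = (7.137×10^-5)(4.79/5.90)² = 4.70×10^-5 A.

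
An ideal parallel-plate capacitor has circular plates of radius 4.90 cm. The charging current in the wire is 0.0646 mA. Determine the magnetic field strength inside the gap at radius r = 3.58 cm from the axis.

No conduction current crosses the gap, so I_d there equals the 6.46×10^-5 A in the leads.
An Ampèrian loop of radius r encloses a fraction (r/R)² of I_d. Then B·2πr = μ₀ I_d (r/R)², giving B = μ₀ I_d r/(2πR²) = 1.93×10^-10 T.

1.93×10^-10 T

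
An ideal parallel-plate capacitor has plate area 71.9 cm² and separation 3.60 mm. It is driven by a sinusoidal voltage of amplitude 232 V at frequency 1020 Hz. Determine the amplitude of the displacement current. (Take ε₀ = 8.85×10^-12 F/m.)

2.63×10^-5 A

C = ε₀A/d = (8.85×10^-12)(7.19×10^-3)/(3.60×10^-3) = 1.768×10^-11 F; ω = 2πf = 6409 rad/s.
I_d = C dV/dt, so |I_d|_max = C V₀ ω = (1.768×10^-11)(232)(6409) = 2.63×10^-5 A.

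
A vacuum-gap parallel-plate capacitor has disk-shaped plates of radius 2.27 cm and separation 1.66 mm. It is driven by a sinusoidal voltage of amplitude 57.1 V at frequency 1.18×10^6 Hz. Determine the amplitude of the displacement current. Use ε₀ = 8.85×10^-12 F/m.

3.65×10^-3 A

The displacement current equals the conduction current C dV/dt, which peaks at C V₀ ω.
With C = ε₀A/d = (8.85×10^-12)(1.619×10^-3)/(1.66×10^-3) = 8.631×10^-12 F and ω = 2πf = 7.414×10^6 rad/s, I_d,max = (8.631×10^-12)(57.1)(7.414×10^6) = 3.65×10^-3 A.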